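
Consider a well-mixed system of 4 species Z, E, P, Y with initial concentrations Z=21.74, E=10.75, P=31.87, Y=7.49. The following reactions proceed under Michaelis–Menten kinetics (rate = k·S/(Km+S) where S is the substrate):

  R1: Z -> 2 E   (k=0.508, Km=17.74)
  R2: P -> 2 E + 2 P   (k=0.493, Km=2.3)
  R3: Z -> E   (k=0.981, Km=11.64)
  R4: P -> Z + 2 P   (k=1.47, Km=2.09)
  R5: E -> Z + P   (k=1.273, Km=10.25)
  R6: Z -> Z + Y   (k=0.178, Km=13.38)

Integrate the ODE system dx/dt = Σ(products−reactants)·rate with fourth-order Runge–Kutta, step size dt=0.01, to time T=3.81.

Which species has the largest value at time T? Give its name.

RK4 with dt=0.01: 381 steps to T=3.81. Trajectory (selected grid times):
t=0.00: Z=21.74 E=10.75 P=31.87 Y=7.49
t=0.42: Z=22.21 E=11.36 P=32.92 Y=7.54
t=0.85: Z=22.70 E=11.99 P=34.01 Y=7.58
t=1.27: Z=23.18 E=12.60 P=35.07 Y=7.63
t=1.69: Z=23.66 E=13.21 P=36.15 Y=7.68
t=2.12: Z=24.16 E=13.83 P=37.26 Y=7.73
t=2.54: Z=24.65 E=14.44 P=38.35 Y=7.78
t=2.96: Z=25.15 E=15.05 P=39.44 Y=7.83
t=3.39: Z=25.66 E=15.66 P=40.57 Y=7.88
t=3.81: Z=26.16 E=16.27 P=41.68 Y=7.92
At T=3.81: Z=26.16 E=16.27 P=41.68 Y=7.92; the largest is P.

Dominant species at T: P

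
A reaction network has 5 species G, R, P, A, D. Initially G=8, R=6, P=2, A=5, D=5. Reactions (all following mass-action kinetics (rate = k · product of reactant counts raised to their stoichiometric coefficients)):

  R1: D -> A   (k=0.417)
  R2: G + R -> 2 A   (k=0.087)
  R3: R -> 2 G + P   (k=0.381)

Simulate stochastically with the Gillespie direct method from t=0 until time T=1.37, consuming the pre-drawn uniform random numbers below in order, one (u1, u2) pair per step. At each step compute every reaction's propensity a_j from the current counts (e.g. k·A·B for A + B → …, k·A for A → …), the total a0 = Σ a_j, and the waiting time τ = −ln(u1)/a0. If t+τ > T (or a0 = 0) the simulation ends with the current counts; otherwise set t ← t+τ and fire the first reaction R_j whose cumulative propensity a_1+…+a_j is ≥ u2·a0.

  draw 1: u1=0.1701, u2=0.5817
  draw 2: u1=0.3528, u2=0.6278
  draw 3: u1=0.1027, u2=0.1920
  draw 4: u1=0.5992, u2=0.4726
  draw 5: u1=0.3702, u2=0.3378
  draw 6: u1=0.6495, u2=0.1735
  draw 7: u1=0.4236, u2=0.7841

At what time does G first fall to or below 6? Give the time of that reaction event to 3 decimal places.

Threshold first reached at t = 0.355

t=0.000: G=8 R=6 P=2 A=5 D=5
Draw 1: a1=2.085, a2=4.176, a3=2.286, a0=8.547; τ=−ln(0.1701)/8.547=0.207 → t=0.207; u2·a0=0.5817·8.547=4.972; a1=2.085 < 4.972 ≤ a1+a2=6.261 → R2 fires; G=7 R=5 P=2 A=7 D=5
Draw 2: a1=2.085, a2=3.045, a3=1.905, a0=7.035; τ=−ln(0.3528)/7.035=0.148 → t=0.355; u2·a0=0.6278·7.035=4.417; a1=2.085 < 4.417 ≤ a1+a2=5.130 → R2 fires; G=6 R=4 P=2 A=9 D=5
Draw 3: a1=2.085, a2=2.088, a3=1.524, a0=5.697; τ=−ln(0.1027)/5.697=0.399 → t=0.755; u2·a0=0.1920·5.697=1.094 ≤ a1=2.085 → R1 fires; G=6 R=4 P=2 A=10 D=4
Draw 4: a1=1.668, a2=2.088, a3=1.524, a0=5.280; τ=−ln(0.5992)/5.280=0.097 → t=0.852; u2·a0=0.4726·5.280=2.495; a1=1.668 < 2.495 ≤ a1+a2=3.756 → R2 fires; G=5 R=3 P=2 A=12 D=4
Draw 5: a1=1.668, a2=1.305, a3=1.143, a0=4.116; τ=−ln(0.3702)/4.116=0.241 → t=1.093; u2·a0=0.3378·4.116=1.390 ≤ a1=1.668 → R1 fires; G=5 R=3 P=2 A=13 D=3
Draw 6: a1=1.251, a2=1.305, a3=1.143, a0=3.699; τ=−ln(0.6495)/3.699=0.117 → t=1.210; u2·a0=0.1735·3.699=0.642 ≤ a1=1.251 → R1 fires; G=5 R=3 P=2 A=14 D=2
Draw 7: a1=0.834, a2=1.305, a3=1.143, a0=3.282; τ=−ln(0.4236)/3.282=0.262 → t=1.472 > T=1.37: stop.
G first becomes ≤ 6 when it reaches 6 at the event at t=0.355.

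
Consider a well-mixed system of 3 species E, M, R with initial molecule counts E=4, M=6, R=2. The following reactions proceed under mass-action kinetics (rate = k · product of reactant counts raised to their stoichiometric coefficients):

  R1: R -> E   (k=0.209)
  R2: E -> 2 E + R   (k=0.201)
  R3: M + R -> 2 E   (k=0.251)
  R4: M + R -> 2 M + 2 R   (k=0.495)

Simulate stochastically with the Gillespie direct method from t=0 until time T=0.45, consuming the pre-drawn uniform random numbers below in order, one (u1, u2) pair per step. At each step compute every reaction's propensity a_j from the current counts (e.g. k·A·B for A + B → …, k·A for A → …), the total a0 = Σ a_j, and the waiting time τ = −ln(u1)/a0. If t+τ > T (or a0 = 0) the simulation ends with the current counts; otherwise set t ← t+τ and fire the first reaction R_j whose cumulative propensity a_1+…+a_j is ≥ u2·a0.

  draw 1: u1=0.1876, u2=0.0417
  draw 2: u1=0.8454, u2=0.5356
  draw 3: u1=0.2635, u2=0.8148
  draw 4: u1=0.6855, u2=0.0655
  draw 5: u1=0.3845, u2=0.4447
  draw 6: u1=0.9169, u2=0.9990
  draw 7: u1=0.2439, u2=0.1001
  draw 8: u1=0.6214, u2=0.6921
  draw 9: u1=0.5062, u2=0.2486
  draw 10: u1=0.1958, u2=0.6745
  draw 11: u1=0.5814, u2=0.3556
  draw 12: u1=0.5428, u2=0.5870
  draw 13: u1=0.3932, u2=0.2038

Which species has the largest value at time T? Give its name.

Dominant species at T: E

t=0.000: E=4 M=6 R=2
Draw 1: a1=0.418, a2=0.804, a3=3.012, a4=5.940, a0=10.174; τ=−ln(0.1876)/10.174=0.164 → t=0.164; u2·a0=0.0417·10.174=0.424; a1=0.418 < 0.424 ≤ a1+a2=1.222 → R2 fires; E=5 M=6 R=3
Draw 2: a1=0.627, a2=1.005, a3=4.518, a4=8.910, a0=15.060; τ=−ln(0.8454)/15.060=0.011 → t=0.176; u2·a0=0.5356·15.060=8.066; a1+…+a3=6.150 < 8.066 ≤ a1+…+a4=15.060 → R4 fires; E=5 M=7 R=4
Draw 3: a1=0.836, a2=1.005, a3=7.028, a4=13.860, a0=22.729; τ=−ln(0.2635)/22.729=0.059 → t=0.234; u2·a0=0.8148·22.729=18.520; a1+…+a3=8.869 < 18.520 ≤ a1+…+a4=22.729 → R4 fires; E=5 M=8 R=5
Draw 4: a1=1.045, a2=1.005, a3=10.040, a4=19.800, a0=31.890; τ=−ln(0.6855)/31.890=0.012 → t=0.246; u2·a0=0.0655·31.890=2.089; a1+a2=2.050 < 2.089 ≤ a1+…+a3=12.090 → R3 fires; E=7 M=7 R=4
Draw 5: a1=0.836, a2=1.407, a3=7.028, a4=13.860, a0=23.131; τ=−ln(0.3845)/23.131=0.041 → t=0.287; u2·a0=0.4447·23.131=10.286; a1+…+a3=9.271 < 10.286 ≤ a1+…+a4=23.131 → R4 fires; E=7 M=8 R=5
Draw 6: a1=1.045, a2=1.407, a3=10.040, a4=19.800, a0=32.292; τ=−ln(0.9169)/32.292=0.003 → t=0.290; u2·a0=0.9990·32.292=32.260; a1+…+a3=12.492 < 32.260 ≤ a1+…+a4=32.292 → R4 fires; E=7 M=9 R=6
Draw 7: a1=1.254, a2=1.407, a3=13.554, a4=26.730, a0=42.945; τ=−ln(0.2439)/42.945=0.033 → t=0.323; u2·a0=0.1001·42.945=4.299; a1+a2=2.661 < 4.299 ≤ a1+…+a3=16.215 → R3 fires; E=9 M=8 R=5
Draw 8: a1=1.045, a2=1.809, a3=10.040, a4=19.800, a0=32.694; τ=−ln(0.6214)/32.694=0.015 → t=0.338; u2·a0=0.6921·32.694=22.628; a1+…+a3=12.894 < 22.628 ≤ a1+…+a4=32.694 → R4 fires; E=9 M=9 R=6
Draw 9: a1=1.254, a2=1.809, a3=13.554, a4=26.730, a0=43.347; τ=−ln(0.5062)/43.347=0.016 → t=0.353; u2·a0=0.2486·43.347=10.776; a1+a2=3.063 < 10.776 ≤ a1+…+a3=16.617 → R3 fires; E=11 M=8 R=5
Draw 10: a1=1.045, a2=2.211, a3=10.040, a4=19.800, a0=33.096; τ=−ln(0.1958)/33.096=0.049 → t=0.403; u2·a0=0.6745·33.096=22.323; a1+…+a3=13.296 < 22.323 ≤ a1+…+a4=33.096 → R4 fires; E=11 M=9 R=6
Draw 11: a1=1.254, a2=2.211, a3=13.554, a4=26.730, a0=43.749; τ=−ln(0.5814)/43.749=0.012 → t=0.415; u2·a0=0.3556·43.749=15.557; a1+a2=3.465 < 15.557 ≤ a1+…+a3=17.019 → R3 fires; E=13 M=8 R=5
Draw 12: a1=1.045, a2=2.613, a3=10.040, a4=19.800, a0=33.498; τ=−ln(0.5428)/33.498=0.018 → t=0.433; u2·a0=0.5870·33.498=19.663; a1+…+a3=13.698 < 19.663 ≤ a1+…+a4=33.498 → R4 fires; E=13 M=9 R=6
Draw 13: a1=1.254, a2=2.613, a3=13.554, a4=26.730, a0=44.151; τ=−ln(0.3932)/44.151=0.021 → t=0.454 > T=0.45: stop.
At T=0.45: E=13 M=9 R=6; the largest is E.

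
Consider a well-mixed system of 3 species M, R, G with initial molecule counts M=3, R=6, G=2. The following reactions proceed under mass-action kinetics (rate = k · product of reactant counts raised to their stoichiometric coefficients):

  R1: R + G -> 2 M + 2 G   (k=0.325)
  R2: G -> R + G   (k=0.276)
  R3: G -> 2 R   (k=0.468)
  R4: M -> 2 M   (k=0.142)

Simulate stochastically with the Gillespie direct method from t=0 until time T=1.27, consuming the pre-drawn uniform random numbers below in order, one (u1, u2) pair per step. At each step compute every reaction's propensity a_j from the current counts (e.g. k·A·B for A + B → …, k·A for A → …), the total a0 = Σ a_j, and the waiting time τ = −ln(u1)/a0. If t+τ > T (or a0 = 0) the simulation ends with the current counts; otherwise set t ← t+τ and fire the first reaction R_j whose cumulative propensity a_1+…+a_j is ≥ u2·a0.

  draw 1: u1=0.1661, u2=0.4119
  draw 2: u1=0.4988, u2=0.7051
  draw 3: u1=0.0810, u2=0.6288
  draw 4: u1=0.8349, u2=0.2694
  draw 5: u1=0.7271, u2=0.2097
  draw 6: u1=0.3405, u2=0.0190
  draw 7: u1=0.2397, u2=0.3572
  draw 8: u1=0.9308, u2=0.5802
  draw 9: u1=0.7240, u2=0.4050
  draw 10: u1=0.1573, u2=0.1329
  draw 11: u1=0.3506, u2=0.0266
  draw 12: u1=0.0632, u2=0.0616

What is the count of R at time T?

R at T = 0

t=0.000: M=3 R=6 G=2
Draw 1: a1=3.900, a2=0.552, a3=0.936, a4=0.426, a0=5.814; τ=−ln(0.1661)/5.814=0.309 → t=0.309; u2·a0=0.4119·5.814=2.395 ≤ a1=3.900 → R1 fires; M=5 R=5 G=3
Draw 2: a1=4.875, a2=0.828, a3=1.404, a4=0.710, a0=7.817; τ=−ln(0.4988)/7.817=0.089 → t=0.398; u2·a0=0.7051·7.817=5.512; a1=4.875 < 5.512 ≤ a1+a2=5.703 → R2 fires; M=5 R=6 G=3
Draw 3: a1=5.850, a2=0.828, a3=1.404, a4=0.710, a0=8.792; τ=−ln(0.0810)/8.792=0.286 → t=0.684; u2·a0=0.6288·8.792=5.528 ≤ a1=5.850 → R1 fires; M=7 R=5 G=4
Draw 4: a1=6.500, a2=1.104, a3=1.872, a4=0.994, a0=10.470; τ=−ln(0.8349)/10.470=0.017 → t=0.701; u2·a0=0.2694·10.470=2.821 ≤ a1=6.500 → R1 fires; M=9 R=4 G=5
Draw 5: a1=6.500, a2=1.380, a3=2.340, a4=1.278, a0=11.498; τ=−ln(0.7271)/11.498=0.028 → t=0.729; u2·a0=0.2097·11.498=2.411 ≤ a1=6.500 → R1 fires; M=11 R=3 G=6
Draw 6: a1=5.850, a2=1.656, a3=2.808, a4=1.562, a0=11.876; τ=−ln(0.3405)/11.876=0.091 → t=0.819; u2·a0=0.0190·11.876=0.226 ≤ a1=5.850 → R1 fires; M=13 R=2 G=7
Draw 7: a1=4.550, a2=1.932, a3=3.276, a4=1.846, a0=11.604; τ=−ln(0.2397)/11.604=0.123 → t=0.942; u2·a0=0.3572·11.604=4.145 ≤ a1=4.550 → R1 fires; M=15 R=1 G=8
Draw 8: a1=2.600, a2=2.208, a3=3.744, a4=2.130, a0=10.682; τ=−ln(0.9308)/10.682=0.007 → t=0.949; u2·a0=0.5802·10.682=6.198; a1+a2=4.808 < 6.198 ≤ a1+…+a3=8.552 → R3 fires; M=15 R=3 G=7
Draw 9: a1=6.825, a2=1.932, a3=3.276, a4=2.130, a0=14.163; τ=−ln(0.7240)/14.163=0.023 → t=0.972; u2·a0=0.4050·14.163=5.736 ≤ a1=6.825 → R1 fires; M=17 R=2 G=8
Draw 10: a1=5.200, a2=2.208, a3=3.744, a4=2.414, a0=13.566; τ=−ln(0.1573)/13.566=0.136 → t=1.108; u2·a0=0.1329·13.566=1.803 ≤ a1=5.200 → R1 fires; M=19 R=1 G=9
Draw 11: a1=2.925, a2=2.484, a3=4.212, a4=2.698, a0=12.319; τ=−ln(0.3506)/12.319=0.085 → t=1.193; u2·a0=0.0266·12.319=0.328 ≤ a1=2.925 → R1 fires; M=21 R=0 G=10
Draw 12: a1=0.000, a2=2.760, a3=4.680, a4=2.982, a0=10.422; τ=−ln(0.0632)/10.422=0.265 → t=1.458 > T=1.27: stop.
Read off R at T=1.27: 0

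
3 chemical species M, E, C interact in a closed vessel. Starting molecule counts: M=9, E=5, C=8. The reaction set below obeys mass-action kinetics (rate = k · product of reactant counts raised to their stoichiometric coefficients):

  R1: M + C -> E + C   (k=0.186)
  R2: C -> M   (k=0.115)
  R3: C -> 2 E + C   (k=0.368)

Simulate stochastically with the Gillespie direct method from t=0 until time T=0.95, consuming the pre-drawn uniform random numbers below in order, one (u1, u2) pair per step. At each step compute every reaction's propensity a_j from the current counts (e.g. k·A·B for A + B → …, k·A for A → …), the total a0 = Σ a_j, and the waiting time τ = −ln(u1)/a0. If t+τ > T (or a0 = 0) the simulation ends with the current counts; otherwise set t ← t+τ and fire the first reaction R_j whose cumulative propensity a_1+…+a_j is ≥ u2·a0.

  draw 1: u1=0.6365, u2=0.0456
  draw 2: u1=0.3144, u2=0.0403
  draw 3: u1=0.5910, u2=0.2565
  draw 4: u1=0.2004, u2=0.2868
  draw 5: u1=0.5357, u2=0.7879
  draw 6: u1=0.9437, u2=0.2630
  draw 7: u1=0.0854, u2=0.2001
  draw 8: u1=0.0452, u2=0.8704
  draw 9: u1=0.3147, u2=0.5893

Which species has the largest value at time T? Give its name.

t=0.000: M=9 E=5 C=8
Draw 1: a1=13.392, a2=0.920, a3=2.944, a0=17.256; τ=−ln(0.6365)/17.256=0.026 → t=0.026; u2·a0=0.0456·17.256=0.787 ≤ a1=13.392 → R1 fires; M=8 E=6 C=8
Draw 2: a1=11.904, a2=0.920, a3=2.944, a0=15.768; τ=−ln(0.3144)/15.768=0.073 → t=0.100; u2·a0=0.0403·15.768=0.635 ≤ a1=11.904 → R1 fires; M=7 E=7 C=8
Draw 3: a1=10.416, a2=0.920, a3=2.944, a0=14.280; τ=−ln(0.5910)/14.280=0.037 → t=0.136; u2·a0=0.2565·14.280=3.663 ≤ a1=10.416 → R1 fires; M=6 E=8 C=8
Draw 4: a1=8.928, a2=0.920, a3=2.944, a0=12.792; τ=−ln(0.2004)/12.792=0.126 → t=0.262; u2·a0=0.2868·12.792=3.669 ≤ a1=8.928 → R1 fires; M=5 E=9 C=8
Draw 5: a1=7.440, a2=0.920, a3=2.944, a0=11.304; τ=−ln(0.5357)/11.304=0.055 → t=0.317; u2·a0=0.7879·11.304=8.906; a1+a2=8.360 < 8.906 ≤ a1+…+a3=11.304 → R3 fires; M=5 E=11 C=8
Draw 6: a1=7.440, a2=0.920, a3=2.944, a0=11.304; τ=−ln(0.9437)/11.304=0.005 → t=0.322; u2·a0=0.2630·11.304=2.973 ≤ a1=7.440 → R1 fires; M=4 E=12 C=8
Draw 7: a1=5.952, a2=0.920, a3=2.944, a0=9.816; τ=−ln(0.0854)/9.816=0.251 → t=0.573; u2·a0=0.2001·9.816=1.964 ≤ a1=5.952 → R1 fires; M=3 E=13 C=8
Draw 8: a1=4.464, a2=0.920, a3=2.944, a0=8.328; τ=−ln(0.0452)/8.328=0.372 → t=0.945; u2·a0=0.8704·8.328=7.249; a1+a2=5.384 < 7.249 ≤ a1+…+a3=8.328 → R3 fires; M=3 E=15 C=8
Draw 9: a1=4.464, a2=0.920, a3=2.944, a0=8.328; τ=−ln(0.3147)/8.328=0.139 → t=1.084 > T=0.95: stop.
At T=0.95: M=3 E=15 C=8; the largest is E.

Dominant species at T: E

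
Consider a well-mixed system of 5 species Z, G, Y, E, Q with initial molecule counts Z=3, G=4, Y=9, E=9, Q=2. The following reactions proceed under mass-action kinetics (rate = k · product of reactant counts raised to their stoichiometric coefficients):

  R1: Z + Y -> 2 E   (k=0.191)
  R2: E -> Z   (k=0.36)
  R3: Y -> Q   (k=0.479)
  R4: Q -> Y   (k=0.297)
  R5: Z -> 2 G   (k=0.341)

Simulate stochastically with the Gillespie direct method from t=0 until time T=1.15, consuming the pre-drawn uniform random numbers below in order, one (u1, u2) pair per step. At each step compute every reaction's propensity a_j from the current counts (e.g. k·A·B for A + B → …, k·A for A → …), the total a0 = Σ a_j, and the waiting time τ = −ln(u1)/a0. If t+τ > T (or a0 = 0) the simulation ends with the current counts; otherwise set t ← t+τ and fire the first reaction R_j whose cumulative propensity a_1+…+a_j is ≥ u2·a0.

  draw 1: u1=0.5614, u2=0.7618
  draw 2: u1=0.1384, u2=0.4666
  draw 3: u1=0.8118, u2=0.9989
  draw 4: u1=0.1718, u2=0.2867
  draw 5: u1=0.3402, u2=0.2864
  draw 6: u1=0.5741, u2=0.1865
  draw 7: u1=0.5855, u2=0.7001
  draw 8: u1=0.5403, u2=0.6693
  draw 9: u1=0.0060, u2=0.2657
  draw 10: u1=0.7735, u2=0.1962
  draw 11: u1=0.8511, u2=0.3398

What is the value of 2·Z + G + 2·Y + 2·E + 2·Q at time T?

Value at T = 50

Check how each reaction changes W = 2·Z + G + 2·Y + 2·E + 2·Q (weight of products minus weight of reactants):
R1: Z + Y -> 2 E: (2·2) − (2·1 + 2·1) = 4 − 4 = 0
R2: E -> Z: (2·1) − (2·1) = 2 − 2 = 0
R3: Y -> Q: (2·1) − (2·1) = 2 − 2 = 0
R4: Q -> Y: (2·1) − (2·1) = 2 − 2 = 0
R5: Z -> 2 G: (1·2) − (2·1) = 2 − 2 = 0
Every reaction leaves W unchanged, so W is conserved and no simulation is needed: W(T) = W(0) = 2·3 + 4 + 2·9 + 2·9 + 2·2 = 50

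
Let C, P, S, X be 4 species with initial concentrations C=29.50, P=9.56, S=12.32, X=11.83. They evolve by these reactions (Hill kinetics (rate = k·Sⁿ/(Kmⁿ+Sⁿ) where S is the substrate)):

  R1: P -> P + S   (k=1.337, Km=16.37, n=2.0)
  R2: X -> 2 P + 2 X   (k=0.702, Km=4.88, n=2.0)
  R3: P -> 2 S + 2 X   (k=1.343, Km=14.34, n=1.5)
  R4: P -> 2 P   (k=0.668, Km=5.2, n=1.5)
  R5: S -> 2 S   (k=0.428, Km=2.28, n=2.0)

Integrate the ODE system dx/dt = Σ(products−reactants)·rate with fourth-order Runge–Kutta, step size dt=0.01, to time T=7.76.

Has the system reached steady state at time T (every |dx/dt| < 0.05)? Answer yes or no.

Steady state at T: no

RK4 with dt=0.01: 776 steps to T=7.76. Trajectory (selected grid times):
t=0.00: C=29.50 P=9.56 S=12.32 X=11.83
t=0.86: C=29.50 P=10.60 S=13.85 X=13.21
t=1.72: C=29.50 P=11.64 S=15.51 X=14.68
t=2.59: C=29.50 P=12.69 S=17.31 X=16.27
t=3.45: C=29.50 P=13.73 S=19.21 X=17.91
t=4.31: C=29.50 P=14.75 S=21.22 X=19.62
t=5.17: C=29.50 P=15.77 S=23.33 X=21.40
t=6.04: C=29.50 P=16.79 S=25.55 X=23.26
t=6.90: C=29.50 P=17.79 S=27.84 X=25.16
t=7.76: C=29.50 P=18.77 S=30.21 X=27.11
Rates at T: R1=0.7594, R2=0.6800, R3=0.8053, R4=0.5830, R5=0.4256
dx/dt at T (Σ net stoichiometry × rate): C=+0.0000, P=+1.1376, S=+2.7955, X=+2.2905
Largest |dx/dt| is |+2.7955| (S) ≥ 0.05 → not steady.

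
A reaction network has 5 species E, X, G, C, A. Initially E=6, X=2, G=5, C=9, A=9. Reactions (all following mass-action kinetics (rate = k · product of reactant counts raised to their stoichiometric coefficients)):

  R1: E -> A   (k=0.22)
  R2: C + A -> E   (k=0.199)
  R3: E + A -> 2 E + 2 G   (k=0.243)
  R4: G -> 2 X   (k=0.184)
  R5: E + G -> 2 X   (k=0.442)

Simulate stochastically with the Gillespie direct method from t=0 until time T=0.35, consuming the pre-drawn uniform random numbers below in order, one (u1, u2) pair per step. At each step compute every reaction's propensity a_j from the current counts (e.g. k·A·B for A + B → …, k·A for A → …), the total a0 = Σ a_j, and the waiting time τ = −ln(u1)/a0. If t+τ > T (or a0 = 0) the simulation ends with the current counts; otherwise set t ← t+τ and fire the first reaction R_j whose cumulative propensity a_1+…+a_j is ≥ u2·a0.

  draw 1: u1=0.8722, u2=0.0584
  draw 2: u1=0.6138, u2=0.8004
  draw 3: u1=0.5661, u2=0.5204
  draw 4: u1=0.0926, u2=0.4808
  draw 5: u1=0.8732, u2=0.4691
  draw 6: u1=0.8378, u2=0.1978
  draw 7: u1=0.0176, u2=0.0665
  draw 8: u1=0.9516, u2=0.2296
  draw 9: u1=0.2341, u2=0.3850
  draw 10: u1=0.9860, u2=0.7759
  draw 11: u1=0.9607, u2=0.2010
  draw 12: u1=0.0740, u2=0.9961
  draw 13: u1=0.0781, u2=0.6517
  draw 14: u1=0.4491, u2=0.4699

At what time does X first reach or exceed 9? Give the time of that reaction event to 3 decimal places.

Threshold first reached at t = 0.209

t=0.000: E=6 X=2 G=5 C=9 A=9
Draw 1: a1=1.320, a2=16.119, a3=13.122, a4=0.920, a5=13.260, a0=44.741; τ=−ln(0.8722)/44.741=0.003 → t=0.003; u2·a0=0.0584·44.741=2.613; a1=1.320 < 2.613 ≤ a1+a2=17.439 → R2 fires; E=7 X=2 G=5 C=8 A=8
Draw 2: a1=1.540, a2=12.736, a3=13.608, a4=0.920, a5=15.470, a0=44.274; τ=−ln(0.6138)/44.274=0.011 → t=0.014; u2·a0=0.8004·44.274=35.437; a1+…+a4=28.804 < 35.437 ≤ a1+…+a5=44.274 → R5 fires; E=6 X=4 G=4 C=8 A=8
Draw 3: a1=1.320, a2=12.736, a3=11.664, a4=0.736, a5=10.608, a0=37.064; τ=−ln(0.5661)/37.064=0.015 → t=0.029; u2·a0=0.5204·37.064=19.288; a1+a2=14.056 < 19.288 ≤ a1+…+a3=25.720 → R3 fires; E=7 X=4 G=6 C=8 A=7
Draw 4: a1=1.540, a2=11.144, a3=11.907, a4=1.104, a5=18.564, a0=44.259; τ=−ln(0.0926)/44.259=0.054 → t=0.083; u2·a0=0.4808·44.259=21.280; a1+a2=12.684 < 21.280 ≤ a1+…+a3=24.591 → R3 fires; E=8 X=4 G=8 C=8 A=6
Draw 5: a1=1.760, a2=9.552, a3=11.664, a4=1.472, a5=28.288, a0=52.736; τ=−ln(0.8732)/52.736=0.003 → t=0.086; u2·a0=0.4691·52.736=24.738; a1+…+a4=24.448 < 24.738 ≤ a1+…+a5=52.736 → R5 fires; E=7 X=6 G=7 C=8 A=6
Draw 6: a1=1.540, a2=9.552, a3=10.206, a4=1.288, a5=21.658, a0=44.244; τ=−ln(0.8378)/44.244=0.004 → t=0.090; u2·a0=0.1978·44.244=8.751; a1=1.540 < 8.751 ≤ a1+a2=11.092 → R2 fires; E=8 X=6 G=7 C=7 A=5
Draw 7: a1=1.760, a2=6.965, a3=9.720, a4=1.288, a5=24.752, a0=44.485; τ=−ln(0.0176)/44.485=0.091 → t=0.181; u2·a0=0.0665·44.485=2.958; a1=1.760 < 2.958 ≤ a1+a2=8.725 → R2 fires; E=9 X=6 G=7 C=6 A=4
Draw 8: a1=1.980, a2=4.776, a3=8.748, a4=1.288, a5=27.846, a0=44.638; τ=−ln(0.9516)/44.638=0.001 → t=0.182; u2·a0=0.2296·44.638=10.249; a1+a2=6.756 < 10.249 ≤ a1+…+a3=15.504 → R3 fires; E=10 X=6 G=9 C=6 A=3
Draw 9: a1=2.200, a2=3.582, a3=7.290, a4=1.656, a5=39.780, a0=54.508; τ=−ln(0.2341)/54.508=0.027 → t=0.208; u2·a0=0.3850·54.508=20.986; a1+…+a4=14.728 < 20.986 ≤ a1+…+a5=54.508 → R5 fires; E=9 X=8 G=8 C=6 A=3
Draw 10: a1=1.980, a2=3.582, a3=6.561, a4=1.472, a5=31.824, a0=45.419; τ=−ln(0.9860)/45.419=0.000 → t=0.209; u2·a0=0.7759·45.419=35.241; a1+…+a4=13.595 < 35.241 ≤ a1+…+a5=45.419 → R5 fires; E=8 X=10 G=7 C=6 A=3
Draw 11: a1=1.760, a2=3.582, a3=5.832, a4=1.288, a5=24.752, a0=37.214; τ=−ln(0.9607)/37.214=0.001 → t=0.210; u2·a0=0.2010·37.214=7.480; a1+a2=5.342 < 7.480 ≤ a1+…+a3=11.174 → R3 fires; E=9 X=10 G=9 C=6 A=2
Draw 12: a1=1.980, a2=2.388, a3=4.374, a4=1.656, a5=35.802, a0=46.200; τ=−ln(0.0740)/46.200=0.056 → t=0.266; u2·a0=0.9961·46.200=46.020; a1+…+a4=10.398 < 46.020 ≤ a1+…+a5=46.200 → R5 fires; E=8 X=12 G=8 C=6 A=2
Draw 13: a1=1.760, a2=2.388, a3=3.888, a4=1.472, a5=28.288, a0=37.796; τ=−ln(0.0781)/37.796=0.067 → t=0.334; u2·a0=0.6517·37.796=24.632; a1+…+a4=9.508 < 24.632 ≤ a1+…+a5=37.796 → R5 fires; E=7 X=14 G=7 C=6 A=2
Draw 14: a1=1.540, a2=2.388, a3=3.402, a4=1.288, a5=21.658, a0=30.276; τ=−ln(0.4491)/30.276=0.026 → t=0.360 > T=0.35: stop.
X first becomes ≥ 9 when it reaches 10 at the event at t=0.209.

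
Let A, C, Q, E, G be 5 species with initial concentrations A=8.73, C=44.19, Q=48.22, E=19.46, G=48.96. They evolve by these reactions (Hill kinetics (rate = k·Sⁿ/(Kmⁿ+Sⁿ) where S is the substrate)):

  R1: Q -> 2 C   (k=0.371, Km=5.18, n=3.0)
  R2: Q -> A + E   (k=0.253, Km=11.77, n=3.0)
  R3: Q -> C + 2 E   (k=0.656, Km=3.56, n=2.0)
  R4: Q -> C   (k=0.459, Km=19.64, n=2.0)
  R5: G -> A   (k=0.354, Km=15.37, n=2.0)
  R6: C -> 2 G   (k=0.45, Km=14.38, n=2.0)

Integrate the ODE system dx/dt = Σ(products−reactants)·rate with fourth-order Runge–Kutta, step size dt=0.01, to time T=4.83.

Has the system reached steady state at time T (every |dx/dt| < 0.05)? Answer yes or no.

RK4 with dt=0.01: 483 steps to T=4.83. Trajectory (selected grid times):
t=0.00: A=8.73 C=44.19 Q=48.22 E=19.46 G=48.96
t=0.54: A=9.04 C=44.93 Q=47.32 E=20.30 G=49.23
t=1.07: A=9.34 C=45.66 Q=46.44 E=21.12 G=49.49
t=1.61: A=9.65 C=46.40 Q=45.54 E=21.96 G=49.76
t=2.15: A=9.96 C=47.14 Q=44.65 E=22.80 G=50.03
t=2.68: A=10.26 C=47.86 Q=43.77 E=23.62 G=50.29
t=3.22: A=10.57 C=48.60 Q=42.88 E=24.46 G=50.56
t=3.76: A=10.88 C=49.33 Q=41.99 E=25.30 G=50.84
t=4.29: A=11.18 C=50.05 Q=41.12 E=26.12 G=51.10
t=4.83: A=11.49 C=50.78 Q=40.23 E=26.95 G=51.38
Rates at T: R1=0.3702, R2=0.2468, R3=0.6509, R4=0.3707, R5=0.3249, R6=0.4166
dx/dt at T (Σ net stoichiometry × rate): A=+0.5717, C=+1.3454, Q=-1.6386, E=+1.5486, G=+0.5083
Largest |dx/dt| is |-1.6386| (Q) ≥ 0.05 → not steady.

Steady state at T: no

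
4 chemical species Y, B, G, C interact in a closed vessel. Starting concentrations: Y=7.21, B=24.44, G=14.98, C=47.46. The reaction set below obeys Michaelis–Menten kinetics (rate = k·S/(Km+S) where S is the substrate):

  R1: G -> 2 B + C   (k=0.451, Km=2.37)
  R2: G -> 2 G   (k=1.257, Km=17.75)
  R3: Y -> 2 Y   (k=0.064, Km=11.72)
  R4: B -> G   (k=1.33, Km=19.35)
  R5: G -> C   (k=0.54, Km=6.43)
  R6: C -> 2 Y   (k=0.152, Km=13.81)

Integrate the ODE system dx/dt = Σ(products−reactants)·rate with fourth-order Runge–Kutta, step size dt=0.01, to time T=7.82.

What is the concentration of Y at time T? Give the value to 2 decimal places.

Y at T = 9.28

RK4 with dt=0.01: 782 steps to T=7.82. Trajectory (selected grid times):
t=0.00: Y=7.21 B=24.44 G=14.98 C=47.46
t=0.87: Y=7.44 B=24.47 G=15.46 C=48.03
t=1.74: Y=7.66 B=24.51 G=15.95 C=48.60
t=2.61: Y=7.89 B=24.55 G=16.44 C=49.17
t=3.48: Y=8.12 B=24.59 G=16.93 C=49.75
t=4.34: Y=8.35 B=24.63 G=17.42 C=50.33
t=5.21: Y=8.58 B=24.67 G=17.93 C=50.92
t=6.08: Y=8.81 B=24.72 G=18.44 C=51.51
t=6.95: Y=9.05 B=24.76 G=18.95 C=52.10
t=7.82: Y=9.28 B=24.81 G=19.46 C=52.70
Read off Y at T=7.82: 9.28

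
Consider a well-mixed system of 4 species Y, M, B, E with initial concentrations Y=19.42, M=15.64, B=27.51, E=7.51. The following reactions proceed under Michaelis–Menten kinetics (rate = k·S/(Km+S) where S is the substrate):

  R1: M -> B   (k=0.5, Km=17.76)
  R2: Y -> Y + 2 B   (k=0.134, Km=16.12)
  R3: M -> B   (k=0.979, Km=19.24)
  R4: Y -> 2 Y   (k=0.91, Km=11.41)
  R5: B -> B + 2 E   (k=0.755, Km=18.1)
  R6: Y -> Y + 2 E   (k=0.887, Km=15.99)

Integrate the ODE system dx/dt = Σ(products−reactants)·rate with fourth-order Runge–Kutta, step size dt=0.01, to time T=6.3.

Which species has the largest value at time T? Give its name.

Dominant species at T: B

RK4 with dt=0.01: 630 steps to T=6.3. Trajectory (selected grid times):
t=0.00: Y=19.42 M=15.64 B=27.51 E=7.51
t=0.70: Y=19.82 M=15.17 B=28.08 E=8.83
t=1.40: Y=20.23 M=14.71 B=28.64 E=10.17
t=2.10: Y=20.64 M=14.26 B=29.20 E=11.52
t=2.80: Y=21.05 M=13.82 B=29.75 E=12.87
t=3.50: Y=21.46 M=13.38 B=30.29 E=14.24
t=4.20: Y=21.88 M=12.95 B=30.83 E=15.62
t=4.90: Y=22.30 M=12.54 B=31.35 E=17.01
t=5.60: Y=22.72 M=12.12 B=31.87 E=18.41
t=6.30: Y=23.15 M=11.72 B=32.39 E=19.82
At T=6.3: Y=23.15 M=11.72 B=32.39 E=19.82; the largest is B.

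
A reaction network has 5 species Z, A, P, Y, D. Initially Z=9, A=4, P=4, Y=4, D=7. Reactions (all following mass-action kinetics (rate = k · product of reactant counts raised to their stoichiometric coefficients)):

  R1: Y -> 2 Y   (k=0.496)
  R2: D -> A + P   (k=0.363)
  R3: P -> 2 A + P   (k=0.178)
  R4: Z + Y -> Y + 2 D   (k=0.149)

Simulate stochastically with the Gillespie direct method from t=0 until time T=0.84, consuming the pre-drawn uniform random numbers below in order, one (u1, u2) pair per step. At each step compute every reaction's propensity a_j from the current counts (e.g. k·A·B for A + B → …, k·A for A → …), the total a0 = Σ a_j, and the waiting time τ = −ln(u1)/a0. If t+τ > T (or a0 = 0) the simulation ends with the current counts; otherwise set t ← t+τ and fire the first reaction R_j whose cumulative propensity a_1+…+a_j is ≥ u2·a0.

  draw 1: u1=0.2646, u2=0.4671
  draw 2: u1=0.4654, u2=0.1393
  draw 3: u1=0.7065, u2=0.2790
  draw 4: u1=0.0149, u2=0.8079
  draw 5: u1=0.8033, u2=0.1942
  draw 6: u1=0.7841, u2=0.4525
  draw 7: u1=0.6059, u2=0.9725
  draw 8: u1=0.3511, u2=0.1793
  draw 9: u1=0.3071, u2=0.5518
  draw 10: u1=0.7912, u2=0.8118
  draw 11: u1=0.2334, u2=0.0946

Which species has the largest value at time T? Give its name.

Dominant species at T: D

t=0.000: Z=9 A=4 P=4 Y=4 D=7
Draw 1: a1=1.984, a2=2.541, a3=0.712, a4=5.364, a0=10.601; τ=−ln(0.2646)/10.601=0.125 → t=0.125; u2·a0=0.4671·10.601=4.952; a1+a2=4.525 < 4.952 ≤ a1+…+a3=5.237 → R3 fires; Z=9 A=6 P=4 Y=4 D=7
Draw 2: a1=1.984, a2=2.541, a3=0.712, a4=5.364, a0=10.601; τ=−ln(0.4654)/10.601=0.072 → t=0.198; u2·a0=0.1393·10.601=1.477 ≤ a1=1.984 → R1 fires; Z=9 A=6 P=4 Y=5 D=7
Draw 3: a1=2.480, a2=2.541, a3=0.712, a4=6.705, a0=12.438; τ=−ln(0.7065)/12.438=0.028 → t=0.225; u2·a0=0.2790·12.438=3.470; a1=2.480 < 3.470 ≤ a1+a2=5.021 → R2 fires; Z=9 A=7 P=5 Y=5 D=6
Draw 4: a1=2.480, a2=2.178, a3=0.890, a4=6.705, a0=12.253; τ=−ln(0.0149)/12.253=0.343 → t=0.569; u2·a0=0.8079·12.253=9.899; a1+…+a3=5.548 < 9.899 ≤ a1+…+a4=12.253 → R4 fires; Z=8 A=7 P=5 Y=5 D=8
Draw 5: a1=2.480, a2=2.904, a3=0.890, a4=5.960, a0=12.234; τ=−ln(0.8033)/12.234=0.018 → t=0.587; u2·a0=0.1942·12.234=2.376 ≤ a1=2.480 → R1 fires; Z=8 A=7 P=5 Y=6 D=8
Draw 6: a1=2.976, a2=2.904, a3=0.890, a4=7.152, a0=13.922; τ=−ln(0.7841)/13.922=0.017 → t=0.604; u2·a0=0.4525·13.922=6.300; a1+a2=5.880 < 6.300 ≤ a1+…+a3=6.770 → R3 fires; Z=8 A=9 P=5 Y=6 D=8
Draw 7: a1=2.976, a2=2.904, a3=0.890, a4=7.152, a0=13.922; τ=−ln(0.6059)/13.922=0.036 → t=0.640; u2·a0=0.9725·13.922=13.539; a1+…+a3=6.770 < 13.539 ≤ a1+…+a4=13.922 → R4 fires; Z=7 A=9 P=5 Y=6 D=10
Draw 8: a1=2.976, a2=3.630, a3=0.890, a4=6.258, a0=13.754; τ=−ln(0.3511)/13.754=0.076 → t=0.716; u2·a0=0.1793·13.754=2.466 ≤ a1=2.976 → R1 fires; Z=7 A=9 P=5 Y=7 D=10
Draw 9: a1=3.472, a2=3.630, a3=0.890, a4=7.301, a0=15.293; τ=−ln(0.3071)/15.293=0.077 → t=0.793; u2·a0=0.5518·15.293=8.439; a1+…+a3=7.992 < 8.439 ≤ a1+…+a4=15.293 → R4 fires; Z=6 A=9 P=5 Y=7 D=12
Draw 10: a1=3.472, a2=4.356, a3=0.890, a4=6.258, a0=14.976; τ=−ln(0.7912)/14.976=0.016 → t=0.809; u2·a0=0.8118·14.976=12.158; a1+…+a3=8.718 < 12.158 ≤ a1+…+a4=14.976 → R4 fires; Z=5 A=9 P=5 Y=7 D=14
Draw 11: a1=3.472, a2=5.082, a3=0.890, a4=5.215, a0=14.659; τ=−ln(0.2334)/14.659=0.099 → t=0.908 > T=0.84: stop.
At T=0.84: Z=5 A=9 P=5 Y=7 D=14; the largest is D.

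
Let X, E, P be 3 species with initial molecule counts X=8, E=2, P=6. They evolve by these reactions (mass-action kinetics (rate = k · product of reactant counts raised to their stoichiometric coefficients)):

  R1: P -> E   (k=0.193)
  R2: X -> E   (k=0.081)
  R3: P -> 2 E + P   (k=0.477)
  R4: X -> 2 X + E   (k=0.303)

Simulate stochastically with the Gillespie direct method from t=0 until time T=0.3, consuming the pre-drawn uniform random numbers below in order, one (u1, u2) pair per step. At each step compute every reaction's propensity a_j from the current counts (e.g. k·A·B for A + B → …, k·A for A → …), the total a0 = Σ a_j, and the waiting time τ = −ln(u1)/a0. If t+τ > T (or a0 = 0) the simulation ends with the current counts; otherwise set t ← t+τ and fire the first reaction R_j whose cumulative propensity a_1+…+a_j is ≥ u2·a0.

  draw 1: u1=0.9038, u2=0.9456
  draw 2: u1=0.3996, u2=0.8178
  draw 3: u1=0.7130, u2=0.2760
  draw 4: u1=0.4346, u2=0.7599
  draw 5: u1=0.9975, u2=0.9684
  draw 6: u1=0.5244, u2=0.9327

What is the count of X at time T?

t=0.000: X=8 E=2 P=6
Draw 1: a1=1.158, a2=0.648, a3=2.862, a4=2.424, a0=7.092; τ=−ln(0.9038)/7.092=0.014 → t=0.014; u2·a0=0.9456·7.092=6.706; a1+…+a3=4.668 < 6.706 ≤ a1+…+a4=7.092 → R4 fires; X=9 E=3 P=6
Draw 2: a1=1.158, a2=0.729, a3=2.862, a4=2.727, a0=7.476; τ=−ln(0.3996)/7.476=0.123 → t=0.137; u2·a0=0.8178·7.476=6.114; a1+…+a3=4.749 < 6.114 ≤ a1+…+a4=7.476 → R4 fires; X=10 E=4 P=6
Draw 3: a1=1.158, a2=0.810, a3=2.862, a4=3.030, a0=7.860; τ=−ln(0.7130)/7.860=0.043 → t=0.180; u2·a0=0.2760·7.860=2.169; a1+a2=1.968 < 2.169 ≤ a1+…+a3=4.830 → R3 fires; X=10 E=6 P=6
Draw 4: a1=1.158, a2=0.810, a3=2.862, a4=3.030, a0=7.860; τ=−ln(0.4346)/7.860=0.106 → t=0.286; u2·a0=0.7599·7.860=5.973; a1+…+a3=4.830 < 5.973 ≤ a1+…+a4=7.860 → R4 fires; X=11 E=7 P=6
Draw 5: a1=1.158, a2=0.891, a3=2.862, a4=3.333, a0=8.244; τ=−ln(0.9975)/8.244=0.000 → t=0.286; u2·a0=0.9684·8.244=7.983; a1+…+a3=4.911 < 7.983 ≤ a1+…+a4=8.244 → R4 fires; X=12 E=8 P=6
Draw 6: a1=1.158, a2=0.972, a3=2.862, a4=3.636, a0=8.628; τ=−ln(0.5244)/8.628=0.075 → t=0.361 > T=0.3: stop.
Read off X at T=0.3: 12

X at T = 12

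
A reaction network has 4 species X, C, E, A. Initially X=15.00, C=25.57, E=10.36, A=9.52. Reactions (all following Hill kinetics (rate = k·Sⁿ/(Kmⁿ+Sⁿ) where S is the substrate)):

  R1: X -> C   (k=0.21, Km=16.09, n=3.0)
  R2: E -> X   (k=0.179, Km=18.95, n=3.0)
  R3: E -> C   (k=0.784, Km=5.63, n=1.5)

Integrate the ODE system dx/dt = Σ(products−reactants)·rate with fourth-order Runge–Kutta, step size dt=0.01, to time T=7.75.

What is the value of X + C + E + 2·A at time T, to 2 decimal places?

Check how each reaction changes W = X + C + E + 2·A (weight of products minus weight of reactants):
R1: X -> C: (1·1) − (1·1) = 1 − 1 = 0
R2: E -> X: (1·1) − (1·1) = 1 − 1 = 0
R3: E -> C: (1·1) − (1·1) = 1 − 1 = 0
Every reaction leaves W unchanged, so W is conserved and no simulation is needed: W(T) = W(0) = 15.00 + 25.57 + 10.36 + 2·9.52 = 69.97

Value at T = 69.97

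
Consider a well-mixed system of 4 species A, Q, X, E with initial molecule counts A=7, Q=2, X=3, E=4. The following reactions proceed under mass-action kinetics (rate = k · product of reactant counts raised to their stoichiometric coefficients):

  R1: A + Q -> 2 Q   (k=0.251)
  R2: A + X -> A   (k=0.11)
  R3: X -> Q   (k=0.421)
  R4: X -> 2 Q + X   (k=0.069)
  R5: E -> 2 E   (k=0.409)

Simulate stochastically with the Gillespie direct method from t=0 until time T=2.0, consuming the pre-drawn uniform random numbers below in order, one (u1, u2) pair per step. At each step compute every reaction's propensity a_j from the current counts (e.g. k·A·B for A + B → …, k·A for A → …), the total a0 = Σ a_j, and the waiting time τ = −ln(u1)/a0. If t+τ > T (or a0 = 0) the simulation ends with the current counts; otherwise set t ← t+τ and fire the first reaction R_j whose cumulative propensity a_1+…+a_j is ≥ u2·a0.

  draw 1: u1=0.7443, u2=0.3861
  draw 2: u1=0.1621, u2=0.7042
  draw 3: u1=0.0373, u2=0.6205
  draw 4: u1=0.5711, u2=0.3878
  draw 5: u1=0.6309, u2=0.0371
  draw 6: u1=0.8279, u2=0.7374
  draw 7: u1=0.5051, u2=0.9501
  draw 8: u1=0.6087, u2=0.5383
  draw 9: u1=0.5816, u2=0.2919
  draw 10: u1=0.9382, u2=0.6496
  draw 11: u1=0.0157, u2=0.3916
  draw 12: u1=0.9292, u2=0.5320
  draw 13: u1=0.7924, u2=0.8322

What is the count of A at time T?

t=0.000: A=7 Q=2 X=3 E=4
Draw 1: a1=3.514, a2=2.310, a3=1.263, a4=0.207, a5=1.636, a0=8.930; τ=−ln(0.7443)/8.930=0.033 → t=0.033; u2·a0=0.3861·8.930=3.448 ≤ a1=3.514 → R1 fires; A=6 Q=3 X=3 E=4
Draw 2: a1=4.518, a2=1.980, a3=1.263, a4=0.207, a5=1.636, a0=9.604; τ=−ln(0.1621)/9.604=0.189 → t=0.223; u2·a0=0.7042·9.604=6.763; a1+a2=6.498 < 6.763 ≤ a1+…+a3=7.761 → R3 fires; A=6 Q=4 X=2 E=4
Draw 3: a1=6.024, a2=1.320, a3=0.842, a4=0.138, a5=1.636, a0=9.960; τ=−ln(0.0373)/9.960=0.330 → t=0.553; u2·a0=0.6205·9.960=6.180; a1=6.024 < 6.180 ≤ a1+a2=7.344 → R2 fires; A=6 Q=4 X=1 E=4
Draw 4: a1=6.024, a2=0.660, a3=0.421, a4=0.069, a5=1.636, a0=8.810; τ=−ln(0.5711)/8.810=0.064 → t=0.616; u2·a0=0.3878·8.810=3.417 ≤ a1=6.024 → R1 fires; A=5 Q=5 X=1 E=4
Draw 5: a1=6.275, a2=0.550, a3=0.421, a4=0.069, a5=1.636, a0=8.951; τ=−ln(0.6309)/8.951=0.051 → t=0.668; u2·a0=0.0371·8.951=0.332 ≤ a1=6.275 → R1 fires; A=4 Q=6 X=1 E=4
Draw 6: a1=6.024, a2=0.440, a3=0.421, a4=0.069, a5=1.636, a0=8.590; τ=−ln(0.8279)/8.590=0.022 → t=0.690; u2·a0=0.7374·8.590=6.334; a1=6.024 < 6.334 ≤ a1+a2=6.464 → R2 fires; A=4 Q=6 X=0 E=4
Draw 7: a1=6.024, a2=0.000, a3=0.000, a4=0.000, a5=1.636, a0=7.660; τ=−ln(0.5051)/7.660=0.089 → t=0.779; u2·a0=0.9501·7.660=7.278; a1+…+a4=6.024 < 7.278 ≤ a1+…+a5=7.660 → R5 fires; A=4 Q=6 X=0 E=5
Draw 8: a1=6.024, a2=0.000, a3=0.000, a4=0.000, a5=2.045, a0=8.069; τ=−ln(0.6087)/8.069=0.062 → t=0.840; u2·a0=0.5383·8.069=4.344 ≤ a1=6.024 → R1 fires; A=3 Q=7 X=0 E=5
Draw 9: a1=5.271, a2=0.000, a3=0.000, a4=0.000, a5=2.045, a0=7.316; τ=−ln(0.5816)/7.316=0.074 → t=0.915; u2·a0=0.2919·7.316=2.136 ≤ a1=5.271 → R1 fires; A=2 Q=8 X=0 E=5
Draw 10: a1=4.016, a2=0.000, a3=0.000, a4=0.000, a5=2.045, a0=6.061; τ=−ln(0.9382)/6.061=0.011 → t=0.925; u2·a0=0.6496·6.061=3.937 ≤ a1=4.016 → R1 fires; A=1 Q=9 X=0 E=5
Draw 11: a1=2.259, a2=0.000, a3=0.000, a4=0.000, a5=2.045, a0=4.304; τ=−ln(0.0157)/4.304=0.965 → t=1.890; u2·a0=0.3916·4.304=1.685 ≤ a1=2.259 → R1 fires; A=0 Q=10 X=0 E=5
Draw 12: a1=0.000, a2=0.000, a3=0.000, a4=0.000, a5=2.045, a0=2.045; τ=−ln(0.9292)/2.045=0.036 → t=1.926; u2·a0=0.5320·2.045=1.088; a1+…+a4=0.000 < 1.088 ≤ a1+…+a5=2.045 → R5 fires; A=0 Q=10 X=0 E=6
Draw 13: a1=0.000, a2=0.000, a3=0.000, a4=0.000, a5=2.454, a0=2.454; τ=−ln(0.7924)/2.454=0.095 → t=2.021 > T=2.0: stop.
Read off A at T=2.0: 0

A at T = 0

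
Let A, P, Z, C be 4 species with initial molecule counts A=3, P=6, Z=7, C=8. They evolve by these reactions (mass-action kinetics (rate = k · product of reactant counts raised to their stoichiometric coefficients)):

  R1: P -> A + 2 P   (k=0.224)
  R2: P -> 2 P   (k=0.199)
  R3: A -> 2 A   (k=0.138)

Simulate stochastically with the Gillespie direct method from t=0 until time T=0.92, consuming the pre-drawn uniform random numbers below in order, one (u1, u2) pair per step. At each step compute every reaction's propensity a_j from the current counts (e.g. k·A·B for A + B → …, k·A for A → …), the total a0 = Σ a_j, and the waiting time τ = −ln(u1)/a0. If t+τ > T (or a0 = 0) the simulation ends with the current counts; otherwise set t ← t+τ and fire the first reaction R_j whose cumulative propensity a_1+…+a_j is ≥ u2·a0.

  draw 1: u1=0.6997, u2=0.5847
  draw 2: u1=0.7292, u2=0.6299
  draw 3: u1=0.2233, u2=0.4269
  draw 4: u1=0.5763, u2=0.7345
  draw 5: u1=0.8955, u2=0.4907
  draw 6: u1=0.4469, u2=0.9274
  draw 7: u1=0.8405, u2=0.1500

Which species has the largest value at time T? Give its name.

Dominant species at T: P

t=0.000: A=3 P=6 Z=7 C=8
Draw 1: a1=1.344, a2=1.194, a3=0.414, a0=2.952; τ=−ln(0.6997)/2.952=0.121 → t=0.121; u2·a0=0.5847·2.952=1.726; a1=1.344 < 1.726 ≤ a1+a2=2.538 → R2 fires; A=3 P=7 Z=7 C=8
Draw 2: a1=1.568, a2=1.393, a3=0.414, a0=3.375; τ=−ln(0.7292)/3.375=0.094 → t=0.215; u2·a0=0.6299·3.375=2.126; a1=1.568 < 2.126 ≤ a1+a2=2.961 → R2 fires; A=3 P=8 Z=7 C=8
Draw 3: a1=1.792, a2=1.592, a3=0.414, a0=3.798; τ=−ln(0.2233)/3.798=0.395 → t=0.609; u2·a0=0.4269·3.798=1.621 ≤ a1=1.792 → R1 fires; A=4 P=9 Z=7 C=8
Draw 4: a1=2.016, a2=1.791, a3=0.552, a0=4.359; τ=−ln(0.5763)/4.359=0.126 → t=0.736; u2·a0=0.7345·4.359=3.202; a1=2.016 < 3.202 ≤ a1+a2=3.807 → R2 fires; A=4 P=10 Z=7 C=8
Draw 5: a1=2.240, a2=1.990, a3=0.552, a0=4.782; τ=−ln(0.8955)/4.782=0.023 → t=0.759; u2·a0=0.4907·4.782=2.347; a1=2.240 < 2.347 ≤ a1+a2=4.230 → R2 fires; A=4 P=11 Z=7 C=8
Draw 6: a1=2.464, a2=2.189, a3=0.552, a0=5.205; τ=−ln(0.4469)/5.205=0.155 → t=0.914; u2·a0=0.9274·5.205=4.827; a1+a2=4.653 < 4.827 ≤ a1+…+a3=5.205 → R3 fires; A=5 P=11 Z=7 C=8
Draw 7: a1=2.464, a2=2.189, a3=0.690, a0=5.343; τ=−ln(0.8405)/5.343=0.033 → t=0.946 > T=0.92: stop.
At T=0.92: A=5 P=11 Z=7 C=8; the largest is P.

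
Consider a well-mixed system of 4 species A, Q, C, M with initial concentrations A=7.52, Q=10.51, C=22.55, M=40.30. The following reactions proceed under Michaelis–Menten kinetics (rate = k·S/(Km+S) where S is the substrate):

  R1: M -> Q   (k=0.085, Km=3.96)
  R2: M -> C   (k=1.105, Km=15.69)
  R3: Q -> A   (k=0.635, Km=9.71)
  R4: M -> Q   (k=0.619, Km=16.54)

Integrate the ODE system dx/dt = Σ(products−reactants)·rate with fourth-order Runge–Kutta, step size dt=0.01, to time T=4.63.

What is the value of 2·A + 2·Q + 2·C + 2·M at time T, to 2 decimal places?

Check how each reaction changes W = 2·A + 2·Q + 2·C + 2·M (weight of products minus weight of reactants):
R1: M -> Q: (2·1) − (2·1) = 2 − 2 = 0
R2: M -> C: (2·1) − (2·1) = 2 − 2 = 0
R3: Q -> A: (2·1) − (2·1) = 2 − 2 = 0
R4: M -> Q: (2·1) − (2·1) = 2 − 2 = 0
Every reaction leaves W unchanged, so W is conserved and no simulation is needed: W(T) = W(0) = 2·7.52 + 2·10.51 + 2·22.55 + 2·40.30 = 161.76

Value at T = 161.76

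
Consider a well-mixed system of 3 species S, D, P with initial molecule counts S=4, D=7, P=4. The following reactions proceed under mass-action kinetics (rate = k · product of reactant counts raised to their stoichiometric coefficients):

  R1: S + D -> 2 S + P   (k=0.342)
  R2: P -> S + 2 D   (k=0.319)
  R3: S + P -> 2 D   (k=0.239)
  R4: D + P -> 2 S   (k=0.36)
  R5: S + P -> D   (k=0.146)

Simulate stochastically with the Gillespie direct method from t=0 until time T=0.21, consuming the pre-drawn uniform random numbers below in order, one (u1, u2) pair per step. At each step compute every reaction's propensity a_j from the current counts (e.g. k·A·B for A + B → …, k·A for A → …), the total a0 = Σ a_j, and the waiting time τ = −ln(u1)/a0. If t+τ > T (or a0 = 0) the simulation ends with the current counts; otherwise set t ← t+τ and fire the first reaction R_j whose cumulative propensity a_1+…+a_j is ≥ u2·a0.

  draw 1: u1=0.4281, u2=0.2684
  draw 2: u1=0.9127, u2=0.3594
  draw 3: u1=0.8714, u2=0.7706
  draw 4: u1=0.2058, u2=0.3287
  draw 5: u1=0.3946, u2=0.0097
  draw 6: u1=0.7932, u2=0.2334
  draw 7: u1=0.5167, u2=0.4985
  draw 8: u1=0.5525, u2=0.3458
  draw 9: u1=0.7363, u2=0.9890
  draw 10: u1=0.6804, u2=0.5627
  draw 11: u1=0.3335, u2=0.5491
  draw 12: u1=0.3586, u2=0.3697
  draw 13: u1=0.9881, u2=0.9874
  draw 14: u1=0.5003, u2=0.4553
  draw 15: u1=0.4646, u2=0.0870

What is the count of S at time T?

S at T = 9

t=0.000: S=4 D=7 P=4
Draw 1: a1=9.576, a2=1.276, a3=3.824, a4=10.080, a5=2.336, a0=27.092; τ=−ln(0.4281)/27.092=0.031 → t=0.031; u2·a0=0.2684·27.092=7.271 ≤ a1=9.576 → R1 fires; S=5 D=6 P=5
Draw 2: a1=10.260, a2=1.595, a3=5.975, a4=10.800, a5=3.650, a0=32.280; τ=−ln(0.9127)/32.280=0.003 → t=0.034; u2·a0=0.3594·32.280=11.601; a1=10.260 < 11.601 ≤ a1+a2=11.855 → R2 fires; S=6 D=8 P=4
Draw 3: a1=16.416, a2=1.276, a3=5.736, a4=11.520, a5=3.504, a0=38.452; τ=−ln(0.8714)/38.452=0.004 → t=0.038; u2·a0=0.7706·38.452=29.631; a1+…+a3=23.428 < 29.631 ≤ a1+…+a4=34.948 → R4 fires; S=8 D=7 P=3
Draw 4: a1=19.152, a2=0.957, a3=5.736, a4=7.560, a5=3.504, a0=36.909; τ=−ln(0.2058)/36.909=0.043 → t=0.081; u2·a0=0.3287·36.909=12.132 ≤ a1=19.152 → R1 fires; S=9 D=6 P=4
Draw 5: a1=18.468, a2=1.276, a3=8.604, a4=8.640, a5=5.256, a0=42.244; τ=−ln(0.3946)/42.244=0.022 → t=0.103; u2·a0=0.0097·42.244=0.410 ≤ a1=18.468 → R1 fires; S=10 D=5 P=5
Draw 6: a1=17.100, a2=1.595, a3=11.950, a4=9.000, a5=7.300, a0=46.945; τ=−ln(0.7932)/46.945=0.005 → t=0.108; u2·a0=0.2334·46.945=10.957 ≤ a1=17.100 → R1 fires; S=11 D=4 P=6
Draw 7: a1=15.048, a2=1.914, a3=15.774, a4=8.640, a5=9.636, a0=51.012; τ=−ln(0.5167)/51.012=0.013 → t=0.120; u2·a0=0.4985·51.012=25.429; a1+a2=16.962 < 25.429 ≤ a1+…+a3=32.736 → R3 fires; S=10 D=6 P=5
Draw 8: a1=20.520, a2=1.595, a3=11.950, a4=10.800, a5=7.300, a0=52.165; τ=−ln(0.5525)/52.165=0.011 → t=0.132; u2·a0=0.3458·52.165=18.039 ≤ a1=20.520 → R1 fires; S=11 D=5 P=6
Draw 9: a1=18.810, a2=1.914, a3=15.774, a4=10.800, a5=9.636, a0=56.934; τ=−ln(0.7363)/56.934=0.005 → t=0.137; u2·a0=0.9890·56.934=56.308; a1+…+a4=47.298 < 56.308 ≤ a1+…+a5=56.934 → R5 fires; S=10 D=6 P=5
Draw 10: a1=20.520, a2=1.595, a3=11.950, a4=10.800, a5=7.300, a0=52.165; τ=−ln(0.6804)/52.165=0.007 → t=0.145; u2·a0=0.5627·52.165=29.353; a1+a2=22.115 < 29.353 ≤ a1+…+a3=34.065 → R3 fires; S=9 D=8 P=4
Draw 11: a1=24.624, a2=1.276, a3=8.604, a4=11.520, a5=5.256, a0=51.280; τ=−ln(0.3335)/51.280=0.021 → t=0.166; u2·a0=0.5491·51.280=28.158; a1+a2=25.900 < 28.158 ≤ a1+…+a3=34.504 → R3 fires; S=8 D=10 P=3
Draw 12: a1=27.360, a2=0.957, a3=5.736, a4=10.800, a5=3.504, a0=48.357; τ=−ln(0.3586)/48.357=0.021 → t=0.187; u2·a0=0.3697·48.357=17.878 ≤ a1=27.360 → R1 fires; S=9 D=9 P=4
Draw 13: a1=27.702, a2=1.276, a3=8.604, a4=12.960, a5=5.256, a0=55.798; τ=−ln(0.9881)/55.798=0.000 → t=0.187; u2·a0=0.9874·55.798=55.095; a1+…+a4=50.542 < 55.095 ≤ a1+…+a5=55.798 → R5 fires; S=8 D=10 P=3
Draw 14: a1=27.360, a2=0.957, a3=5.736, a4=10.800, a5=3.504, a0=48.357; τ=−ln(0.5003)/48.357=0.014 → t=0.202; u2·a0=0.4553·48.357=22.017 ≤ a1=27.360 → R1 fires; S=9 D=9 P=4
Draw 15: a1=27.702, a2=1.276, a3=8.604, a4=12.960, a5=5.256, a0=55.798; τ=−ln(0.4646)/55.798=0.014 → t=0.215 > T=0.21: stop.
Read off S at T=0.21: 9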